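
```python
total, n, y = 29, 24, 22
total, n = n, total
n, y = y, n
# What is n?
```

Trace:
`total, n, y = 29, 24, 22` → total = 29; n = 24; y = 22
`total, n = n, total` → total = 24; n = 29
`n, y = y, n` → n = 22; y = 29
So n = 22

Answer: 22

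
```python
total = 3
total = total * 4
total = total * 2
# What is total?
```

Trace:
`total = 3` → total = 3
`total = total * 4` → total = 12
`total = total * 2` → total = 24
So total = 24

Answer: 24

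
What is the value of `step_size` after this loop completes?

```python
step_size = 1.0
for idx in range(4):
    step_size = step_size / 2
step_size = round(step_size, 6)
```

Halving LR 4 times: 1 / 2^4
`step_size` takes the values: 1.0 → 0.5 → 0.25 → 0.125 → 0.0625

Answer: 0.0625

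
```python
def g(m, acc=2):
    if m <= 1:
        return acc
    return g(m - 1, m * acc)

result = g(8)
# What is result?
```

Accumulator trace (n, acc): (8, 2) -> (7, 16) -> (6, 112) -> (5, 672) -> (4, 3360) -> (3, 13440) -> (2, 40320) -> (1, 80640) -> return 80640

Answer: 80640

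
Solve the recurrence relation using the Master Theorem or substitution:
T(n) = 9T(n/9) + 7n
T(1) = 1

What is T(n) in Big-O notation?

By Master Theorem: a=9, b=9, f(n)=7n. Since log_9(9) = 1 and f(n) = Θ(n^1), Case 2 applies. T(n) = O(n log n).

Answer: O(n log n)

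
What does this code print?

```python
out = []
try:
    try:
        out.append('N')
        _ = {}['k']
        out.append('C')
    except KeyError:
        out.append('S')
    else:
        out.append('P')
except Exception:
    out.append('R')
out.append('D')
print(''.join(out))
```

Execution trace: 'N' (inner try body) → 'S' (inner except KeyError) → 'D' (after the try/except). Output: NSD

Answer: NSD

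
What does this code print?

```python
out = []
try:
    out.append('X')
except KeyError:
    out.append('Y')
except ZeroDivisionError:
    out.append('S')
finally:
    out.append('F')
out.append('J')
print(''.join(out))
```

Execution trace: 'X' (try body, no exception) → 'F' (finally) → 'J' (after the try/except). Output: XFJ

Answer: XFJ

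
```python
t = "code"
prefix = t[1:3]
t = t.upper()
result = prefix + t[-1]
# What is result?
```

Trace:
`t = "code"` → t = 'code'
`prefix = t[1:3]` → prefix = 'od'
`t = t.upper()` → t = 'CODE'
`result = prefix + t[-1]` → result = 'odE'
So result = 'odE'

Answer: 'odE'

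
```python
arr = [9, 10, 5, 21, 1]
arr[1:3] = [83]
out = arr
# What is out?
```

Trace:
`arr = [9, 10, 5, 21, 1]` → arr = [9, 10, 5, 21, 1]
`arr[1:3] = [83]` → arr = [9, 83, 21, 1]
`out = arr` → out = [9, 83, 21, 1]
So out = [9, 83, 21, 1]

Answer: [9, 83, 21, 1]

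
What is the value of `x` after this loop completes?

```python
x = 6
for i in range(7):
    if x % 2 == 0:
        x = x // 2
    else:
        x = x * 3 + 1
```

Collatz-style transformation from 6
`x` takes the values: 6 → 3 → 10 → 5 → 16 → 8 → 4 → 2

Answer: 2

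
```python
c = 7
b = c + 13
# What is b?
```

Trace:
`c = 7` → c = 7
`b = c + 13` → b = 20
So b = 20

Answer: 20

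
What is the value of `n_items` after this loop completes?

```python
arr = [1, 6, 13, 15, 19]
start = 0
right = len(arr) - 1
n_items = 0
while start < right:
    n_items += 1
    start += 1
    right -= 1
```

Iterations until pointers meet (list length 5)
`n_items` takes the values: 0 → 1 → 2

Answer: 2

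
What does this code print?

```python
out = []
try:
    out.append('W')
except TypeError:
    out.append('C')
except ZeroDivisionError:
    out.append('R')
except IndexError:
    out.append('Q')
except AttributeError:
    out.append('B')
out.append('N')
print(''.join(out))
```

Execution trace: 'W' (try body, no exception) → 'N' (after the try/except). Output: WN

Answer: WN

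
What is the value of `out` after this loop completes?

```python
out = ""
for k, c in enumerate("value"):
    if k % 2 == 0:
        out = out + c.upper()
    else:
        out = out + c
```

Uppercase even positions in 'value'
`out` takes the values: "" → "V" → "Va" → "VaL" → "VaLu" → "VaLuE"

Answer: "VaLuE"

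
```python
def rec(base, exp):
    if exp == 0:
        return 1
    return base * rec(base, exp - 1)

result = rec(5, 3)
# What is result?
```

rec(5, 3) = 5 * 5 * 5 = 125

Answer: 125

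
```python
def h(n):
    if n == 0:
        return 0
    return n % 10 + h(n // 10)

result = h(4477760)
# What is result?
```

Sum of digits of 4477760: 0 + 6 + 7 + 7 + 7 + 4 + 4 = 35

Answer: 35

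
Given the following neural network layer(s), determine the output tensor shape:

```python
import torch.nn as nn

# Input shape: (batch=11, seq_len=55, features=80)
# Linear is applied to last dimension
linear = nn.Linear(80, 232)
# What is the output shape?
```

Input: (11, 55, 80) -> Output: (11, 55, 232)

Answer: (11, 55, 232)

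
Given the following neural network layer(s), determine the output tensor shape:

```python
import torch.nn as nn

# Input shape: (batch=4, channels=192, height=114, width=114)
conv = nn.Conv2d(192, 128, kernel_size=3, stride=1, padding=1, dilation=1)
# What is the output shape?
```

Input: (4, 192, 114, 114) -> Output: (4, 128, 114, 114)

Answer: (4, 128, 114, 114)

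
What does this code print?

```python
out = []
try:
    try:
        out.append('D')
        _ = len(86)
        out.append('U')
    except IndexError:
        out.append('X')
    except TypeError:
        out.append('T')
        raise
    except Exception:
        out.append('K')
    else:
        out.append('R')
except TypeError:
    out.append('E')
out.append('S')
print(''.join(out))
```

Execution trace: 'D' (inner try body) → 'T' (inner except TypeError) → 'E' (outer except TypeError) → 'S' (after the try/except). Output: DTES

Answer: DTES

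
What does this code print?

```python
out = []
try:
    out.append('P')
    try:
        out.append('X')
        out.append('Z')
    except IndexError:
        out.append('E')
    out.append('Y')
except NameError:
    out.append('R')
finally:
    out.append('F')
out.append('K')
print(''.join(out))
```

Execution trace: 'P' (try body) → 'X' (inner try body) → 'Z' (inner try body, no exception) → 'Y' (try body, no exception) → 'F' (finally) → 'K' (after the try/except). Output: PXZYFK

Answer: PXZYFK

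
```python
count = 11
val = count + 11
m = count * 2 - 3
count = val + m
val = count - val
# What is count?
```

Trace:
`count = 11` → count = 11
`val = count + 11` → val = 22
`m = count * 2 - 3` → m = 19
`count = val + m` → count = 41
`val = count - val` → val = 19
So count = 41

Answer: 41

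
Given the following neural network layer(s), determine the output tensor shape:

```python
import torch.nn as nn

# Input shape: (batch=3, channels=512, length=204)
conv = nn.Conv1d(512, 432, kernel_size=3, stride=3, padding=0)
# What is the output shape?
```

Input: (3, 512, 204) -> Output: (3, 432, 68)

Answer: (3, 432, 68)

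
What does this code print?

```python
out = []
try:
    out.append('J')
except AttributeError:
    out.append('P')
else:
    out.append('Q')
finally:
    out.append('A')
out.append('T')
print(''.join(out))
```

Execution trace: 'J' (try body, no exception) → 'Q' (else) → 'A' (finally) → 'T' (after the try/except). Output: JQAT

Answer: JQAT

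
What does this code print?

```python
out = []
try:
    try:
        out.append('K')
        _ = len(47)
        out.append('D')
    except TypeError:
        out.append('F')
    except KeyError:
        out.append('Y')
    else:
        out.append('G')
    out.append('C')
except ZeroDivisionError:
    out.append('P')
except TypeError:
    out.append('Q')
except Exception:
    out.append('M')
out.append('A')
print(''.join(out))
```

Execution trace: 'K' (inner try body) → 'F' (inner except TypeError) → 'C' (try body, no exception) → 'A' (after the try/except). Output: KFCA

Answer: KFCA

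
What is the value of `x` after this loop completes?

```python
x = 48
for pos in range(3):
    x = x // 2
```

Halve 3 times: 48 // 2^3 = 6
`x` takes the values: 48 → 24 → 12 → 6

Answer: 6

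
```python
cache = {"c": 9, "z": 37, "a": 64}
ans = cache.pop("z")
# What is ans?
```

Trace:
`cache = {"c": 9, "z": 37, "a": 64}` → cache = {'c': 9, 'z': 37, 'a': 64}
`ans = cache.pop("z")` → cache = {'c': 9, 'a': 64}; ans = 37
So ans = 37

Answer: 37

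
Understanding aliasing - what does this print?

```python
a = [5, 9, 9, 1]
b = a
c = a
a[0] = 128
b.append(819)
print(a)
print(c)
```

Key concept: multiple aliases.
Step by step:
`a = [5, 9, 9, 1]` → a = [5, 9, 9, 1]
`b = a` → b = [5, 9, 9, 1] (same object as a)
`c = a` → c = [5, 9, 9, 1] (same object as a, b)
`a[0] = 128` → a = [128, 9, 9, 1] (same object as b, c); b = [128, 9, 9, 1] (same object as a, c); c = [128, 9, 9, 1] (same object as a, b)
`b.append(819)` → a = [128, 9, 9, 1, 819] (same object as b, c); b = [128, 9, 9, 1, 819] (same object as a, c); c = [128, 9, 9, 1, 819] (same object as a, b)
`print(a)` → prints [128, 9, 9, 1, 819]
`print(c)` → prints [128, 9, 9, 1, 819]

Answer:
[128, 9, 9, 1, 819]
[128, 9, 9, 1, 819]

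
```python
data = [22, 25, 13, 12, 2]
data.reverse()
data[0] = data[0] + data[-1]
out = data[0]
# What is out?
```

Trace:
`data = [22, 25, 13, 12, 2]` → data = [22, 25, 13, 12, 2]
`data.reverse()` → data = [2, 12, 13, 25, 22]
`data[0] = data[0] + data[-1]` → data = [24, 12, 13, 25, 22]
`out = data[0]` → out = 24
So out = 24

Answer: 24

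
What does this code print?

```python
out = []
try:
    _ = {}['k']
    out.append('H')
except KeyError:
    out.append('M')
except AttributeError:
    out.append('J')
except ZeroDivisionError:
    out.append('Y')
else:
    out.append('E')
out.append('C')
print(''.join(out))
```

Execution trace: 'M' (except KeyError) → 'C' (after the try/except). Output: MC

Answer: MC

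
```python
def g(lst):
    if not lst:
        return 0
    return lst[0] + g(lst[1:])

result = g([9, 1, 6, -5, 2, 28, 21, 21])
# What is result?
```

9 + 1 + 6 + (-5) + 2 + 28 + 21 + 21 + 0 = 83

Answer: 83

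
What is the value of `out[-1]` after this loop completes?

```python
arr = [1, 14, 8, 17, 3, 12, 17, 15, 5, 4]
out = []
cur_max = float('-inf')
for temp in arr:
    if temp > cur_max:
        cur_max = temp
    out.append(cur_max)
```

Running max ends at 17
`out` takes the values: [] → [1] → [1, 14] → [1, 14, 14] → [1, 14, 14, 17] → [1, 14, 14, 17, 17] → [1, 14, 14, 17, 17, 17] → [1, 14, 14, 17, 17, 17, 17] → [1, 14, 14, 17, 17, 17, 17, 17] → [1, 14, 14, 17, 17, 17, 17, 17, 17] → [1, 14, 14, 17, 17, 17, 17, 17, 17, 17]
So `out[-1]` = 17

Answer: 17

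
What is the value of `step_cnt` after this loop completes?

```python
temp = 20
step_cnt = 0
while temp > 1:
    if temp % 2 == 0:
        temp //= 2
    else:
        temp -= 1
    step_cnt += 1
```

Steps to reduce 20 to 1
`step_cnt` takes the values: 0 → 1 → 2 → 3 → 4 → 5

Answer: 5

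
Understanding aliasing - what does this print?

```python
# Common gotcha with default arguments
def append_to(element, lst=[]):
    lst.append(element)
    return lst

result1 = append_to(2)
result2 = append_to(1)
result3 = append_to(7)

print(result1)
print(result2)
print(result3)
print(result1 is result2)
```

Key concept: mutable default argument gotcha.
Step by step:
`result1 = append_to(2)` → result1 = [2]
`result2 = append_to(1)` → result1 = [2, 1] (same object as result2); result2 = [2, 1] (same object as result1)
`result3 = append_to(7)` → result1 = [2, 1, 7] (same object as result2, result3); result2 = [2, 1, 7] (same object as result1, result3); result3 = [2, 1, 7] (same object as result1, result2)
`print(result1)` → prints [2, 1, 7]
`print(result2)` → prints [2, 1, 7]
`print(result3)` → prints [2, 1, 7]
`print(result1 is result2)` → prints True

Answer:
[2, 1, 7]
[2, 1, 7]
[2, 1, 7]
True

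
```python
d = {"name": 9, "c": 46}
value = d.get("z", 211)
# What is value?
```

Trace:
`d = {"name": 9, "c": 46}` → d = {'name': 9, 'c': 46}
`value = d.get("z", 211)` → value = 211
So value = 211

Answer: 211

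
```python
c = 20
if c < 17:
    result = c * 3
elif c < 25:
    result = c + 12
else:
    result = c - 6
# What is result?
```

Trace:
`c = 20` → c = 20
`if c < 17: ...` → c < 17 is False, c < 25 is True → result = 32
So result = 32

Answer: 32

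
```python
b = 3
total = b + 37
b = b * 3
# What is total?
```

Trace:
`b = 3` → b = 3
`total = b + 37` → total = 40
`b = b * 3` → b = 9
So total = 40

Answer: 40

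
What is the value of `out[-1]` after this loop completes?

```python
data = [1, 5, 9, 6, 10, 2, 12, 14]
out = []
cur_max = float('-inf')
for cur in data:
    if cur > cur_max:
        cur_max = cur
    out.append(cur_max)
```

Running max ends at 14
`out` takes the values: [] → [1] → [1, 5] → [1, 5, 9] → [1, 5, 9, 9] → [1, 5, 9, 9, 10] → [1, 5, 9, 9, 10, 10] → [1, 5, 9, 9, 10, 10, 12] → [1, 5, 9, 9, 10, 10, 12, 14]
So `out[-1]` = 14

Answer: 14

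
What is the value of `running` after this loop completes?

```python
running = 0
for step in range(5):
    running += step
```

Sum of 0 to 4 = 10
`running` takes the values: 0 → 1 → 3 → 6 → 10

Answer: 10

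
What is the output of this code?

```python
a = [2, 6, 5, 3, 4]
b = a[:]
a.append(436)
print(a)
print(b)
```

Key concept: slice [:] creates copy.
Step by step:
`a = [2, 6, 5, 3, 4]` → a = [2, 6, 5, 3, 4]
`b = a[:]` → b = [2, 6, 5, 3, 4]
`a.append(436)` → a = [2, 6, 5, 3, 4, 436]
`print(a)` → prints [2, 6, 5, 3, 4, 436]
`print(b)` → prints [2, 6, 5, 3, 4]

Answer:
[2, 6, 5, 3, 4, 436]
[2, 6, 5, 3, 4]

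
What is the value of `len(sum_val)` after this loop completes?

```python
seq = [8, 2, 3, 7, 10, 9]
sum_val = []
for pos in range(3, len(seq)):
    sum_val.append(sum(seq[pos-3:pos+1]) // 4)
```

Number of 4-element averages
`sum_val` takes the values: [] → [5] → [5, 5] → [5, 5, 7]
So `len(sum_val)` = 3

Answer: 3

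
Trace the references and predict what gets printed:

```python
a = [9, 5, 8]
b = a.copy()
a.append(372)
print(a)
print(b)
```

Key concept: list.copy() creates independent copy.
Step by step:
`a = [9, 5, 8]` → a = [9, 5, 8]
`b = a.copy()` → b = [9, 5, 8]
`a.append(372)` → a = [9, 5, 8, 372]
`print(a)` → prints [9, 5, 8, 372]
`print(b)` → prints [9, 5, 8]

Answer:
[9, 5, 8, 372]
[9, 5, 8]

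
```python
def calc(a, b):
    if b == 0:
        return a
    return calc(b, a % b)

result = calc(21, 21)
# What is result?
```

calc(21, 21) -> calc(21, 0) -> 21

Answer: 21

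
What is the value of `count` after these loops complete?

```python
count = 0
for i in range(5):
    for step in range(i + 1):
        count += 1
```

Triangle: 1 + 2 + ... + 5
`count` takes the values: 0 → 1 → 2 → 3 → 4 → 5 → 6 → 7 → 8 → 9 → 10 → 11 → 12 → 13 → 14 → 15

Answer: 15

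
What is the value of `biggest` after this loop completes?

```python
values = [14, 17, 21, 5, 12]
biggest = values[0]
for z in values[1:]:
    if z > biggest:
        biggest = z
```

Maximum of [14, 17, 21, 5, 12]
`biggest` takes the values: 14 → 17 → 21

Answer: 21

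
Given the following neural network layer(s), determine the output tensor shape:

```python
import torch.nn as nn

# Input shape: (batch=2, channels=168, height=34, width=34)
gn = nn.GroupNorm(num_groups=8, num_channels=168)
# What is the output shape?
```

Input: (2, 168, 34, 34) -> Output: (2, 168, 34, 34)

Answer: (2, 168, 34, 34)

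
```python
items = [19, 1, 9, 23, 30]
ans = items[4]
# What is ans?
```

Trace:
`items = [19, 1, 9, 23, 30]` → items = [19, 1, 9, 23, 30]
`ans = items[4]` → ans = 30
So ans = 30

Answer: 30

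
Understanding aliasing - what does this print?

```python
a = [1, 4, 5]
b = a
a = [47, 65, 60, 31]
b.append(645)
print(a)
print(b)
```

Key concept: rebinding vs mutation: a is rebound to a new list, b still points at the original.
Step by step:
`a = [1, 4, 5]` → a = [1, 4, 5]
`b = a` → b = [1, 4, 5] (same object as a)
`a = [47, 65, 60, 31]` → a = [47, 65, 60, 31]
`b.append(645)` → b = [1, 4, 5, 645]
`print(a)` → prints [47, 65, 60, 31]
`print(b)` → prints [1, 4, 5, 645]

Answer:
[47, 65, 60, 31]
[1, 4, 5, 645]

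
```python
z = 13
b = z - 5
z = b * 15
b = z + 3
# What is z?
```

Trace:
`z = 13` → z = 13
`b = z - 5` → b = 8
`z = b * 15` → z = 120
`b = z + 3` → b = 123
So z = 120

Answer: 120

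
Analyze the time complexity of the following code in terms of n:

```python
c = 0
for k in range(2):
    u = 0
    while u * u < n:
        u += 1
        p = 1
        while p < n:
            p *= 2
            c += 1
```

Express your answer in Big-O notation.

Each loop level contributes: 1 × √n × log n. Multiplying the contributions gives O(√n log n).

Answer: O(√n log n)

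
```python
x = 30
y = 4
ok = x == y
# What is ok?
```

Trace:
`x = 30` → x = 30
`y = 4` → y = 4
`ok = x == y` → ok = False
So ok = False

Answer: False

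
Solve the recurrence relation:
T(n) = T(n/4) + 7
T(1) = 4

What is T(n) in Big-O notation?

Each step divides n by 4 and adds 7. After log_4(n) steps we reach T(1)=4. So T(n) = 7·log_4(n) + 4 = O(log n).

Answer: O(log n)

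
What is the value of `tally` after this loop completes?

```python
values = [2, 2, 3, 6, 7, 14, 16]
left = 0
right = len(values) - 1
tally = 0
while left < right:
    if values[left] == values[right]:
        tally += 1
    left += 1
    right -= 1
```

Count matching pairs from ends
`tally` takes the values: 0

Answer: 0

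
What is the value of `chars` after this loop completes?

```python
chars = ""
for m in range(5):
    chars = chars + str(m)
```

Concatenate digits 0 to 4
`chars` takes the values: "" → "0" → "01" → "012" → "0123" → "01234"

Answer: "01234"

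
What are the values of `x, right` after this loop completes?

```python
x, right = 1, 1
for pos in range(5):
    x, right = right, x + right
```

Fibonacci: after 5 iterations
`x, right` takes the values: (1, 1) → (1, 2) → (2, 3) → (3, 5) → (5, 8) → (8, 13)

Answer: 8, 13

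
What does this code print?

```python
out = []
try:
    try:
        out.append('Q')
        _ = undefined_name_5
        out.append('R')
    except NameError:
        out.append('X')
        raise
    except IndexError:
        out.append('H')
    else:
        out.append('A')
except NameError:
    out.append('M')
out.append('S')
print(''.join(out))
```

Execution trace: 'Q' (try body) → 'X' (except NameError) → 'M' (outer except NameError) → 'S' (after the try/except). Output: QXMS

Answer: QXMS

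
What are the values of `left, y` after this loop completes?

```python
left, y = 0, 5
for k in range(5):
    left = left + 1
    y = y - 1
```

left goes 0→5, y goes 5→0
`left, y` takes the values: (0, 5) → (1, 5) → (1, 4) → (2, 4) → (2, 3) → (3, 3) → (3, 2) → (4, 2) → (4, 1) → (5, 1) → (5, 0)

Answer: 5, 0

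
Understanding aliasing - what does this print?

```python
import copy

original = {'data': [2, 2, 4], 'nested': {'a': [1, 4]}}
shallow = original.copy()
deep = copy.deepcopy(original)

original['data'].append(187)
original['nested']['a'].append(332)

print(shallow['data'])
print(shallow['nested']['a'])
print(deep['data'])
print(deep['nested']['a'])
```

Key concept: comparing shallow vs deep copy.
Step by step:
`original = {'data': [2, 2, 4], 'nested': {'a': [1, 4]}}` → original = {'data': [2, 2, 4], 'nested': {'a': [1, 4]}}
`shallow = original.copy()` → shallow = {'data': [2, 2, 4], 'nested': {'a': [1, 4]}}
`deep = copy.deepcopy(original)` → deep = {'data': [2, 2, 4], 'nested': {'a': [1, 4]}}
`original['data'].append(187)` → original = {'data': [2, 2, 4, 187], 'nested': {'a': [1, 4]}}; shallow = {'data': [2, 2, 4, 187], 'nested': {'a': [1, 4]}}
`original['nested']['a'].append(332)` → original = {'data': [2, 2, 4, 187], 'nested': {'a': [1, 4, 332]}}; shallow = {'data': [2, 2, 4, 187], 'nested': {'a': [1, 4, 332]}}
`print(shallow['data'])` → prints [2, 2, 4, 187]
`print(shallow['nested']['a'])` → prints [1, 4, 332]
`print(deep['data'])` → prints [2, 2, 4]
`print(deep['nested']['a'])` → prints [1, 4]

Answer:
[2, 2, 4, 187]
[1, 4, 332]
[2, 2, 4]
[1, 4]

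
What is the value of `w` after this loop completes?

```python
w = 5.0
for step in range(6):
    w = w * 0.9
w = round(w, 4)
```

Exponential decay: 5.0 * 0.9^6
`w` takes the values: 5.0 → 4.5 → 4.05 → 3.645 → 3.2805 → 2.95245 → 2.657205 → 2.6572

Answer: 2.6572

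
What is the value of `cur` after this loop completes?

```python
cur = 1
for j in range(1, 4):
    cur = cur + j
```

Start at 1, add 1 through 3
`cur` takes the values: 1 → 2 → 4 → 7

Answer: 7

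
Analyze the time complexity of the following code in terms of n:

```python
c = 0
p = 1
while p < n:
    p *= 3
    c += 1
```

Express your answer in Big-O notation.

Each loop level contributes: log n. Multiplying the contributions gives O(log n).

Answer: O(log n)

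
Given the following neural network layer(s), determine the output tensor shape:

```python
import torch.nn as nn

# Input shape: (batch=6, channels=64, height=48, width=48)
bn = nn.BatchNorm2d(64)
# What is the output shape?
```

Input: (6, 64, 48, 48) -> Output: (6, 64, 48, 48)

Answer: (6, 64, 48, 48)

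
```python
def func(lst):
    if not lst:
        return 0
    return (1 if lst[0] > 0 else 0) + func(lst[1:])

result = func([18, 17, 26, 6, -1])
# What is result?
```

Count of positive elements in [18, 17, 26, 6, -1] = 4

Answer: 4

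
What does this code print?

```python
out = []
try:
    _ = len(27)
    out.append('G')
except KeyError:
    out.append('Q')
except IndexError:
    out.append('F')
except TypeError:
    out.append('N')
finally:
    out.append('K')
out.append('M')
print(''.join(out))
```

Execution trace: 'N' (except TypeError) → 'K' (finally) → 'M' (after the try/except). Output: NKM

Answer: NKM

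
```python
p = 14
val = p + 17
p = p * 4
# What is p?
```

Trace:
`p = 14` → p = 14
`val = p + 17` → val = 31
`p = p * 4` → p = 56
So p = 56

Answer: 56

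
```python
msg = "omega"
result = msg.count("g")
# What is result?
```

Trace:
`msg = "omega"` → msg = 'omega'
`result = msg.count("g")` → result = 1
So result = 1

Answer: 1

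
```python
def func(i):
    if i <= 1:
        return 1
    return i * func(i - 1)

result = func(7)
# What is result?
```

func(7) = 7 * 6 * 5 * 4 * 3 * 2 * 1 = 5040

Answer: 5040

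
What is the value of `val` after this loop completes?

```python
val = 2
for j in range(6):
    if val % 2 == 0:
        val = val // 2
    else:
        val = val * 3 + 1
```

Collatz-style transformation from 2
`val` takes the values: 2 → 1 → 4 → 2 → 1 → 4 → 2

Answer: 2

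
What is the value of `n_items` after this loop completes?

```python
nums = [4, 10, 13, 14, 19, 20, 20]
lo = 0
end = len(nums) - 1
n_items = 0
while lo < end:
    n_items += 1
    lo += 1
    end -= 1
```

Iterations until pointers meet (list length 7)
`n_items` takes the values: 0 → 1 → 2 → 3

Answer: 3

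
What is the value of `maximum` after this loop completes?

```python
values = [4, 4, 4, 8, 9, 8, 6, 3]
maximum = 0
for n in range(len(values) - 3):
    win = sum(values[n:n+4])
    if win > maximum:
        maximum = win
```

Max sum of 4-element window in [4, 4, 4, 8, 9, 8, 6, 3]
`maximum` takes the values: 0 → 20 → 25 → 29 → 31

Answer: 31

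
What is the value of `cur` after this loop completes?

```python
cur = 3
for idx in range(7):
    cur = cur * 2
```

Multiply by 2, 7 times: 3 * 2^7 = 384
`cur` takes the values: 3 → 6 → 12 → 24 → 48 → 96 → 192 → 384

Answer: 384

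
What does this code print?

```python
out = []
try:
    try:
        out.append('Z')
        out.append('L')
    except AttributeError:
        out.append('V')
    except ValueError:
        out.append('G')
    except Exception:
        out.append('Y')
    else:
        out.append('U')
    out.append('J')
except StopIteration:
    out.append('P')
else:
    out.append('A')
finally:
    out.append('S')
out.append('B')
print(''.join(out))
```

Execution trace: 'Z' (inner try body) → 'L' (inner try body, no exception) → 'U' (inner else) → 'J' (try body, no exception) → 'A' (else) → 'S' (finally) → 'B' (after the try/except). Output: ZLUJASB

Answer: ZLUJASB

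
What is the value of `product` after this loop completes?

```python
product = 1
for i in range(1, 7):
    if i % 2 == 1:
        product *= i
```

Product of odd numbers 1 to 6
`product` takes the values: 1 → 3 → 15

Answer: 15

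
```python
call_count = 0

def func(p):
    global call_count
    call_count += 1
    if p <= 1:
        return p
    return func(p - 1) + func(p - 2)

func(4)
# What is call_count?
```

Calls(p) = 1 + Calls(p-1) + Calls(p-2); Calls(0)=Calls(1)=1. For p=4 this gives 9.

Answer: 9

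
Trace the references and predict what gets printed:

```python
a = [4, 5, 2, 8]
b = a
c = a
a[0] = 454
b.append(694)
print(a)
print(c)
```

Key concept: multiple aliases.
Step by step:
`a = [4, 5, 2, 8]` → a = [4, 5, 2, 8]
`b = a` → b = [4, 5, 2, 8] (same object as a)
`c = a` → c = [4, 5, 2, 8] (same object as a, b)
`a[0] = 454` → a = [454, 5, 2, 8] (same object as b, c); b = [454, 5, 2, 8] (same object as a, c); c = [454, 5, 2, 8] (same object as a, b)
`b.append(694)` → a = [454, 5, 2, 8, 694] (same object as b, c); b = [454, 5, 2, 8, 694] (same object as a, c); c = [454, 5, 2, 8, 694] (same object as a, b)
`print(a)` → prints [454, 5, 2, 8, 694]
`print(c)` → prints [454, 5, 2, 8, 694]

Answer:
[454, 5, 2, 8, 694]
[454, 5, 2, 8, 694]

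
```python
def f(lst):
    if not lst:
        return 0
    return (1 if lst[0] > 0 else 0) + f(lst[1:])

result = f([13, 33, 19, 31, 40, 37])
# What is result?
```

Count of positive elements in [13, 33, 19, 31, 40, 37] = 6

Answer: 6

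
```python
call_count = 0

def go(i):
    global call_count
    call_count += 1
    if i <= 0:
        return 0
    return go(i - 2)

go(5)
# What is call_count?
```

Linear recursion stepping by 2: 4 calls from i=5 down to ≤0.

Answer: 4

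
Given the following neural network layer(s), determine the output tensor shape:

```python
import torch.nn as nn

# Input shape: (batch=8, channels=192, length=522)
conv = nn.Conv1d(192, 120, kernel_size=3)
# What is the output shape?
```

Input: (8, 192, 522) -> Output: (8, 120, 520)

Answer: (8, 120, 520)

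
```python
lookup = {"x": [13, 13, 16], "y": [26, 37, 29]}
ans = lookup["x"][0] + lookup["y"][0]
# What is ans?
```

Trace:
`lookup = {"x": [13, 13, 16], "y": [26, 37, 29]}` → lookup = {'x': [13, 13, 16], 'y': [26, 37, 29]}
`ans = lookup["x"][0] + lookup["y"][0]` → ans = 39
So ans = 39

Answer: 39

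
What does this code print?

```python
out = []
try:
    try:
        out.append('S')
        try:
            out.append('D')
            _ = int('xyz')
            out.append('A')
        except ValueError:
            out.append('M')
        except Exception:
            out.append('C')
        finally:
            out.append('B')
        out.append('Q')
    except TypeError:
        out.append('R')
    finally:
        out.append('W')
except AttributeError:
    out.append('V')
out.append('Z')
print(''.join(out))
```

Execution trace: 'S' (try body) → 'D' (inner try body) → 'M' (inner except ValueError) → 'B' (inner finally) → 'Q' (try body, no exception) → 'W' (finally) → 'Z' (after the try/except). Output: SDMBQWZ

Answer: SDMBQWZ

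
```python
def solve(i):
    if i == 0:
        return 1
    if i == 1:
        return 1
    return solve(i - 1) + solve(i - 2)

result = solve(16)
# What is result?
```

Build up from base cases: solve(0)=1, solve(1)=1, solve(2)=2, solve(3)=3, solve(4)=5, solve(5)=8, solve(6)=13, ..., solve(16)=1597

Answer: 1597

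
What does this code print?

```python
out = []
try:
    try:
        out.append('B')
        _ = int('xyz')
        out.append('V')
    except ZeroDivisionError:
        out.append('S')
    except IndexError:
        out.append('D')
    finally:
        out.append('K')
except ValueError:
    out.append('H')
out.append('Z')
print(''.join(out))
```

Execution trace: 'B' (try body) → 'K' (finally) → 'H' (outer except ValueError) → 'Z' (after the try/except). Output: BKHZ

Answer: BKHZ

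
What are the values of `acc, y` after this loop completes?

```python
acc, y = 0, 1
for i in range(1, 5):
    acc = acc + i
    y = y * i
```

Sum and factorial of 1 to 4
`acc, y` takes the values: (0, 1) → (1, 1) → (3, 1) → (3, 2) → (6, 2) → (6, 6) → (10, 6) → (10, 24)

Answer: 10, 24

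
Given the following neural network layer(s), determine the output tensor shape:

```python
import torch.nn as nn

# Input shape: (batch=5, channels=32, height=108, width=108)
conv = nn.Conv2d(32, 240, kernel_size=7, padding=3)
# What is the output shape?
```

Input: (5, 32, 108, 108) -> Output: (5, 240, 108, 108)

Answer: (5, 240, 108, 108)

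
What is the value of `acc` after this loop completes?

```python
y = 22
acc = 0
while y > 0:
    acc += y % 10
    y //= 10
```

Sum digits of 22
`acc` takes the values: 0 → 2 → 4

Answer: 4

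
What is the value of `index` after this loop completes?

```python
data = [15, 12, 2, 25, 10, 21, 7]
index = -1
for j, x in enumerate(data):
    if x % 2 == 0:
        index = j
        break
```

First even number index in [15, 12, 2, 25, 10, 21, 7]
`index` takes the values: -1 → 1

Answer: 1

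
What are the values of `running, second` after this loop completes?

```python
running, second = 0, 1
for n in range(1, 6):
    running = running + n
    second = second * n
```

Sum and factorial of 1 to 5
`running, second` takes the values: (0, 1) → (1, 1) → (3, 1) → (3, 2) → (6, 2) → (6, 6) → (10, 6) → (10, 24) → (15, 24) → (15, 120)

Answer: 15, 120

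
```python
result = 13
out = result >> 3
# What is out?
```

Trace:
`result = 13` → result = 13
`out = result >> 3` → out = 1
So out = 1

Answer: 1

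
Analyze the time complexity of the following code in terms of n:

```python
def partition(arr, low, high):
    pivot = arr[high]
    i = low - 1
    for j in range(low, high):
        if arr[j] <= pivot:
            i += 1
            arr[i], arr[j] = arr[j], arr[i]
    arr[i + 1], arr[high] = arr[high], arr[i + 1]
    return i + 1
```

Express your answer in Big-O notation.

This is Lomuto partition (single pass over [low, high), where n = high - low). Time complexity: O(n).

Answer: O(n)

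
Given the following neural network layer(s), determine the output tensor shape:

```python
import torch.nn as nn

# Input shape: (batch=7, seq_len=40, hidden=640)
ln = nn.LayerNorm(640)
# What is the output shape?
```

Input: (7, 40, 640) -> Output: (7, 40, 640)

Answer: (7, 40, 640)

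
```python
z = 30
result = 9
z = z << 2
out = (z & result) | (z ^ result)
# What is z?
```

Trace:
`z = 30` → z = 30
`result = 9` → result = 9
`z = z << 2` → z = 120
`out = (z & result) | (z ^ result)` → out = 121
So z = 120

Answer: 120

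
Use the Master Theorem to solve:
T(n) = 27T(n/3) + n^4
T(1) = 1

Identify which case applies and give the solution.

a=27, b=3, f(n)=n^4. log_3(27) = 3. Since c=4 > 3 and the regularity condition holds (27(n/3)^4 = (27/3^4)n^4 with 27/3^4 < 1), Case 3 applies: T(n) = Θ(f(n)) = O(n^4).

Answer: O(n^4) - Case 3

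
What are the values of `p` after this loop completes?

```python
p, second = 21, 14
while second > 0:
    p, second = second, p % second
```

GCD of 21 and 14
`p` takes the values: 21 → 14 → 7

Answer: 7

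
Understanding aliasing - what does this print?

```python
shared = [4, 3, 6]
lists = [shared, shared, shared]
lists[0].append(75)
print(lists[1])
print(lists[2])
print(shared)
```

Key concept: list of same reference.
Step by step:
`shared = [4, 3, 6]` → shared = [4, 3, 6]
`lists = [shared, shared, shared]` → lists = [[4, 3, 6], [4, 3, 6], [4, 3, 6]]
`lists[0].append(75)` → shared = [4, 3, 6, 75]; lists = [[4, 3, 6, 75], [4, 3, 6, 75], [4, 3, 6, 75]]
`print(lists[1])` → prints [4, 3, 6, 75]
`print(lists[2])` → prints [4, 3, 6, 75]
`print(shared)` → prints [4, 3, 6, 75]

Answer:
[4, 3, 6, 75]
[4, 3, 6, 75]
[4, 3, 6, 75]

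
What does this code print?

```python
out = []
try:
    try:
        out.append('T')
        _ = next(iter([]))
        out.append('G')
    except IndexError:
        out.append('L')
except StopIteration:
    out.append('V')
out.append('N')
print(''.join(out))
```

Execution trace: 'T' (try body) → 'V' (outer except StopIteration) → 'N' (after the try/except). Output: TVN

Answer: TVN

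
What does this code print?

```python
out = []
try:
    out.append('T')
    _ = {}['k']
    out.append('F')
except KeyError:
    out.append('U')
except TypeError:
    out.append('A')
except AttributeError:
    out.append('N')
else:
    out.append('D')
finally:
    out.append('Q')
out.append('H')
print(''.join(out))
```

Execution trace: 'T' (try body) → 'U' (except KeyError) → 'Q' (finally) → 'H' (after the try/except). Output: TUQH

Answer: TUQH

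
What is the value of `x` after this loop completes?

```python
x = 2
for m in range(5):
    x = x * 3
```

Multiply by 3, 5 times: 2 * 3^5 = 486
`x` takes the values: 2 → 6 → 18 → 54 → 162 → 486

Answer: 486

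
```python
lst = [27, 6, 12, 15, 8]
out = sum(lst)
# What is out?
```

Trace:
`lst = [27, 6, 12, 15, 8]` → lst = [27, 6, 12, 15, 8]
`out = sum(lst)` → out = 68
So out = 68

Answer: 68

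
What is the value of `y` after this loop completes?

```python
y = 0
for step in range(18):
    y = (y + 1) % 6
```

Increment mod 6, 18 times = 0
`y` takes the values: 0 → 1 → 2 → 3 → 4 → 5 → 0 → 1 → 2 → 3 → 4 → 5 → 0 → 1 → 2 → 3 → 4 → 5 → 0

Answer: 0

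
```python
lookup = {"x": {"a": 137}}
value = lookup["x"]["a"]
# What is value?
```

Trace:
`lookup = {"x": {"a": 137}}` → lookup = {'x': {'a': 137}}
`value = lookup["x"]["a"]` → value = 137
So value = 137

Answer: 137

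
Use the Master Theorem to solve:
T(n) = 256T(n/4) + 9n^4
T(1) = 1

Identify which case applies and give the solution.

a=256, b=4, f(n)=9n^4. log_4(256) = 4. Since c=4 = 4, Case 2 applies: T(n) = Θ(n^log_b(a) · log n) = O(n^4 log n).

Answer: O(n^4 log n) - Case 2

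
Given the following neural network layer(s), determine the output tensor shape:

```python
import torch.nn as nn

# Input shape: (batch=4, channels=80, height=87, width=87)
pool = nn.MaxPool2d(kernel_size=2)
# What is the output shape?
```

Input: (4, 80, 87, 87) -> Output: (4, 80, 43, 43)

Answer: (4, 80, 43, 43)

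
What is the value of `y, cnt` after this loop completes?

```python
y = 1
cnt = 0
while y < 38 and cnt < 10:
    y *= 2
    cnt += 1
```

Double until >= 38 or 10 iterations
`y, cnt` takes the values: (1, 0) → (2, 0) → (2, 1) → (4, 1) → (4, 2) → (8, 2) → (8, 3) → (16, 3) → (16, 4) → (32, 4) → (32, 5) → (64, 5) → (64, 6)

Answer: 64, 6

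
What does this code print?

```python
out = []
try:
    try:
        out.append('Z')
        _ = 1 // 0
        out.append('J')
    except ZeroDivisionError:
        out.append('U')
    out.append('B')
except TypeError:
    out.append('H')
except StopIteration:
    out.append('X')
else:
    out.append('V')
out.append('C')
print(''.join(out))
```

Execution trace: 'Z' (inner try body) → 'U' (inner except ZeroDivisionError) → 'B' (try body, no exception) → 'V' (else) → 'C' (after the try/except). Output: ZUBVC

Answer: ZUBVC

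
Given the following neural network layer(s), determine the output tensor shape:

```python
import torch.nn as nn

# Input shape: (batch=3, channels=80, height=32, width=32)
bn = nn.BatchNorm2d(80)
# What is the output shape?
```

Input: (3, 80, 32, 32) -> Output: (3, 80, 32, 32)

Answer: (3, 80, 32, 32)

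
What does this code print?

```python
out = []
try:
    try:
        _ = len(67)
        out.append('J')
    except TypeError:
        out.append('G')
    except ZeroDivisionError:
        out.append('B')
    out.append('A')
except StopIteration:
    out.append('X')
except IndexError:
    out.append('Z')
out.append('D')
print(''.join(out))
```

Execution trace: 'G' (inner except TypeError) → 'A' (try body, no exception) → 'D' (after the try/except). Output: GAD

Answer: GAD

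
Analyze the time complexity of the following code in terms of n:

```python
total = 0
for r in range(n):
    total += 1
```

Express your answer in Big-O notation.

Each loop level contributes: n. Multiplying the contributions gives O(n).

Answer: O(n)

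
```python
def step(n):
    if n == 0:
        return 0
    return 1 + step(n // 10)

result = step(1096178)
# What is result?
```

Count of digits of 1096178: 7

Answer: 7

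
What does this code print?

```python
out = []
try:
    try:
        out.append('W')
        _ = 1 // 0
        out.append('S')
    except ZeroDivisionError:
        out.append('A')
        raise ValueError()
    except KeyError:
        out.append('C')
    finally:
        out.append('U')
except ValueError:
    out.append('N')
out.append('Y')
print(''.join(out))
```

Execution trace: 'W' (try body) → 'A' (except ZeroDivisionError) → 'U' (finally) → 'N' (outer except ValueError) → 'Y' (after the try/except). Output: WAUNY

Answer: WAUNY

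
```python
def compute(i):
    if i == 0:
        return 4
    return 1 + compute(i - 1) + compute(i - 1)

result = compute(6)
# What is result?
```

compute(i) = 1 + 2·compute(i-1), compute(0)=4. Closed form: (4+1)·2^6 - 1 = 319.

Answer: 319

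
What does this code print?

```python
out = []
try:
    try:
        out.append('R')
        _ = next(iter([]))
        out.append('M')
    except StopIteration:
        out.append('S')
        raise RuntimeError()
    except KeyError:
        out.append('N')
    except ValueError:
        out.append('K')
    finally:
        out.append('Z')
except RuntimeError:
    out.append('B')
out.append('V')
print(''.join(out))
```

Execution trace: 'R' (inner try body) → 'S' (inner except StopIteration) → 'Z' (inner finally) → 'B' (outer except RuntimeError) → 'V' (after the try/except). Output: RSZBV

Answer: RSZBV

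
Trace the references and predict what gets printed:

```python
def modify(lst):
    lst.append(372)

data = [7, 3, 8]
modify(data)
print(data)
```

Key concept: function modifies passed list.
Step by step:
`data = [7, 3, 8]` → data = [7, 3, 8]
`modify(data)` → data = [7, 3, 8, 372]
`print(data)` → prints [7, 3, 8, 372]

Answer: [7, 3, 8, 372]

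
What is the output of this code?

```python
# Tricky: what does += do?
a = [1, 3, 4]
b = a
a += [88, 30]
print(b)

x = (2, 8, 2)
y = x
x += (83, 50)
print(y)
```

Key concept: += behavior differs for mutable vs immutable.
Step by step:
`a = [1, 3, 4]` → a = [1, 3, 4]
`b = a` → b = [1, 3, 4] (same object as a)
`a += [88, 30]` → a = [1, 3, 4, 88, 30] (same object as b); b = [1, 3, 4, 88, 30] (same object as a)
`print(b)` → prints [1, 3, 4, 88, 30]
`x = (2, 8, 2)` → x = (2, 8, 2)
`y = x` → y = (2, 8, 2)
`x += (83, 50)` → x = (2, 8, 2, 83, 50)
`print(y)` → prints (2, 8, 2)

Answer:
[1, 3, 4, 88, 30]
(2, 8, 2)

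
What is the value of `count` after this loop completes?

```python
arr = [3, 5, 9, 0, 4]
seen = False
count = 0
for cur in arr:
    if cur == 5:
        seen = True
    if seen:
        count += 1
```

Count elements after first 5 in [3, 5, 9, 0, 4]
`count` takes the values: 0 → 1 → 2 → 3 → 4

Answer: 4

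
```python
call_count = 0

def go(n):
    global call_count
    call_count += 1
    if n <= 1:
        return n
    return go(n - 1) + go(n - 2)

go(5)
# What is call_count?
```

Calls(n) = 1 + Calls(n-1) + Calls(n-2); Calls(0)=Calls(1)=1. For n=5 this gives 15.

Answer: 15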